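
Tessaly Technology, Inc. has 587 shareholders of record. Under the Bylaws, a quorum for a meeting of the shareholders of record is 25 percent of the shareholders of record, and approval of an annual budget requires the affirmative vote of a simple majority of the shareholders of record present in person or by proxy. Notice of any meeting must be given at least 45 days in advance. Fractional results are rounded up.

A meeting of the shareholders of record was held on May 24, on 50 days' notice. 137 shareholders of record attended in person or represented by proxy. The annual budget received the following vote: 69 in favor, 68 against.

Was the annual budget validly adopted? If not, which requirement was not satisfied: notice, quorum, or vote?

Notice: 50 days given; 45 required. Satisfied.
Quorum: 25% of 587 = 146.75, rounded up to 147; 137 present. Not satisfied.
Vote: requires a majority of those present (137); a majority of 137 is 69, so 69 needed; 69 in favor. Satisfied.

Invalid — quorum requirement not satisfied.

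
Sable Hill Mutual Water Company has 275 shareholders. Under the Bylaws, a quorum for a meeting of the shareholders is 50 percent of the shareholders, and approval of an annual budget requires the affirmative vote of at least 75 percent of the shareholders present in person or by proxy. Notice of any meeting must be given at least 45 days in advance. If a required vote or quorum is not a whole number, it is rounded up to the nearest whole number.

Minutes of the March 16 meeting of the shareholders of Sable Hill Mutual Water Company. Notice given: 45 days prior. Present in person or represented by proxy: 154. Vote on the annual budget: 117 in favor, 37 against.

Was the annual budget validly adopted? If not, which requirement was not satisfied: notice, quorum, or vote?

Valid — all requirements satisfied.

Notice: 45 days given; 45 required. Satisfied.
Quorum: 50% of 275 = 137.50, rounded up to 138; 154 present. Satisfied.
Vote: requires three-fourths of those present (154); 3/4 of 154 = 115.50, rounded up to 116, so 116 needed; 117 in favor. Satisfied.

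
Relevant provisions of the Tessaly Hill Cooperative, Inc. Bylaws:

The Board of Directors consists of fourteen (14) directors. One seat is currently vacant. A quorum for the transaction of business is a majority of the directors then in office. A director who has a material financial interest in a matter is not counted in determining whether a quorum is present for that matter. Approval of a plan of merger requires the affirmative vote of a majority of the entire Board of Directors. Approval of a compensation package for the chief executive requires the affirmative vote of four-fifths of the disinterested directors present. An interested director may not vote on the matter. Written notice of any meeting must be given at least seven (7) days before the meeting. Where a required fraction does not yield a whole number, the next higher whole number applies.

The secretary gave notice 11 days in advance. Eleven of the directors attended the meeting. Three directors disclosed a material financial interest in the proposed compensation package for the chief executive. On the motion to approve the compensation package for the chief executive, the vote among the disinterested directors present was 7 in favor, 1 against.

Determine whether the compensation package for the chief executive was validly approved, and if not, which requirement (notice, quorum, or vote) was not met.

Notice: 11 days given; 7 required (11 ≥ 7). Satisfied.
Quorum: 11 present, but the 3 interested directors do not count, leaving 8. Quorum is 7. Satisfied.
Vote: the compensation package for the chief executive requires four-fifths of the disinterested directors present (11 − 3 = 8). 4/5 of 8 = 6.40, rounded up to 7, so 7 affirmative votes are needed; 7 voted in favor. Satisfied.

Valid — all requirements satisfied.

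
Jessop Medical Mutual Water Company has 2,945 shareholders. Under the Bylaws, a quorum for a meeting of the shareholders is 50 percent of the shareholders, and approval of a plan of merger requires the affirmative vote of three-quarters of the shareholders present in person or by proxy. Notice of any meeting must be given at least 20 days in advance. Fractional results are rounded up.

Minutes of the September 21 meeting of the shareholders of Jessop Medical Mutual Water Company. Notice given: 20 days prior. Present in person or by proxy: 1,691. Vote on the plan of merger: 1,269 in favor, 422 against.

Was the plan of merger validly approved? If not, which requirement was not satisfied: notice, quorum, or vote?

Notice: 20 days given; 20 required. Satisfied.
Quorum: 50% of 2,945 = 1,472.50, rounded up to 1,473; 1,691 present. Satisfied.
Vote: requires three-fourths of those present (1,691); 3/4 of 1691 = 1268.25, rounded up to 1269, so 1,269 needed; 1,269 in favor. Satisfied.

Valid — all requirements satisfied.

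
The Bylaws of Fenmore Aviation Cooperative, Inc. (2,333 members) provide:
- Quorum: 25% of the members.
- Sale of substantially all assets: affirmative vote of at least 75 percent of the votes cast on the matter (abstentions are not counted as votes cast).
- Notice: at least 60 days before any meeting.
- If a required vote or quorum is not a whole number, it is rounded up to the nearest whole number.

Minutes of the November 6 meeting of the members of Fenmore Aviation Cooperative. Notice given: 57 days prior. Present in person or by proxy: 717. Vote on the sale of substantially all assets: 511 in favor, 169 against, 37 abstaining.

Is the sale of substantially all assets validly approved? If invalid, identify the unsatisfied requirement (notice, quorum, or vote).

Notice: 57 days given; 60 required. Not satisfied.
Quorum: 25% of 2,333 = 583.25, rounded up to 584; 717 present. Satisfied.
Vote: requires three-fourths of the votes cast (717 − 37 abstaining = 680); 3/4 of 680 = 510, so 510 needed; 511 in favor. Satisfied.

Invalid — notice requirement not satisfied.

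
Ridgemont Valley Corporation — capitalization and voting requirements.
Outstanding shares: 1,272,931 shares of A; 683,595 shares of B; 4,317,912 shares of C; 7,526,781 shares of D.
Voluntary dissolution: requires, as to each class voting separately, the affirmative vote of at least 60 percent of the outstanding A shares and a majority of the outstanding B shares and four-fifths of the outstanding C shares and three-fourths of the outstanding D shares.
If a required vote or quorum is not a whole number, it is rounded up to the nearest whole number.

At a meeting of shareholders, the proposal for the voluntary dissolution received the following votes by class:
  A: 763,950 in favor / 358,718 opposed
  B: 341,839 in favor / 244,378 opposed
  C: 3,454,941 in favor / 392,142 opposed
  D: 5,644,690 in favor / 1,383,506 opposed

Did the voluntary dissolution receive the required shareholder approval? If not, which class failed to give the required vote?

A: 3/5 of 1272931 = 763758.60, rounded up to 763759; 763,759 required, 763,950 in favor — approved.
B: a majority of 683595 is 341798; 341,798 required, 341,839 in favor — approved.
C: 4/5 of 4317912 = 3454329.60, rounded up to 3454330; 3,454,330 required, 3,454,941 in favor — approved.
D: 3/4 of 7526781 = 5645085.75, rounded up to 5645086; 5,645,086 required, 5,644,690 in favor — not approved.

Not approved — the D shares did not give the required vote.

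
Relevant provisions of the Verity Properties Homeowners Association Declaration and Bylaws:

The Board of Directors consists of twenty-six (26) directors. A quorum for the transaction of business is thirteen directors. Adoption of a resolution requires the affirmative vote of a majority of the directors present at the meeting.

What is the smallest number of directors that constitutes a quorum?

13

The quorum is fixed at 13.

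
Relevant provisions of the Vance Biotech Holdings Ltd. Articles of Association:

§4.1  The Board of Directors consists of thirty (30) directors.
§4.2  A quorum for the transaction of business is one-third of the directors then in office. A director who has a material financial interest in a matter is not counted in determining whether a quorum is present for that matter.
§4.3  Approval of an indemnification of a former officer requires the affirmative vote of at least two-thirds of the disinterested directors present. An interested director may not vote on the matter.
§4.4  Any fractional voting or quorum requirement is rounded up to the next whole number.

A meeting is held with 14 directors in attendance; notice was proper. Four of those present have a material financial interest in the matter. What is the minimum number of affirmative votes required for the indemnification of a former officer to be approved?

The indemnification of a former officer requires two-thirds of the disinterested directors present (14 − 4 = 10).
2/3 of 10 = 6.67, rounded up to 7.

7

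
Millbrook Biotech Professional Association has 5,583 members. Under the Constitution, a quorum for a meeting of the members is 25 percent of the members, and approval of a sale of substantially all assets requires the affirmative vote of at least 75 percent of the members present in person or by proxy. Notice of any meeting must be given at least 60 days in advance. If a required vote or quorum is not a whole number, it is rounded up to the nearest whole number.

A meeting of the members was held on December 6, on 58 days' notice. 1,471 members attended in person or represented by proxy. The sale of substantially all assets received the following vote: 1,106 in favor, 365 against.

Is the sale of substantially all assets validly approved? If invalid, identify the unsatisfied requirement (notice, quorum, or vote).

Invalid — notice requirement not satisfied.

Notice: 58 days given; 60 required. Not satisfied.
Quorum: 25% of 5,583 = 1,395.75, rounded up to 1,396; 1,471 present. Satisfied.
Vote: requires three-fourths of those present (1,471); 3/4 of 1471 = 1103.25, rounded up to 1104, so 1,104 needed; 1,106 in favor. Satisfied.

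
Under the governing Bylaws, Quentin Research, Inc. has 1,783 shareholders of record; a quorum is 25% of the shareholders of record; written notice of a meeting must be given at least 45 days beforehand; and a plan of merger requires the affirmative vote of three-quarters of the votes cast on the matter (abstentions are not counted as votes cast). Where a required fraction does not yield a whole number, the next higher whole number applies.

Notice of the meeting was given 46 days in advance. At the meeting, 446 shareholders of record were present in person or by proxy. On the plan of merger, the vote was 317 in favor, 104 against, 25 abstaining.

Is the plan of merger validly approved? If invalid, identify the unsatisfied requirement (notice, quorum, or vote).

Valid — all requirements satisfied.

Notice: 46 days given; 45 required. Satisfied.
Quorum: 25% of 1,783 = 445.75, rounded up to 446; 446 present. Satisfied.
Vote: requires three-fourths of the votes cast (446 − 25 abstaining = 421); 3/4 of 421 = 315.75, rounded up to 316, so 316 needed; 317 in favor. Satisfied.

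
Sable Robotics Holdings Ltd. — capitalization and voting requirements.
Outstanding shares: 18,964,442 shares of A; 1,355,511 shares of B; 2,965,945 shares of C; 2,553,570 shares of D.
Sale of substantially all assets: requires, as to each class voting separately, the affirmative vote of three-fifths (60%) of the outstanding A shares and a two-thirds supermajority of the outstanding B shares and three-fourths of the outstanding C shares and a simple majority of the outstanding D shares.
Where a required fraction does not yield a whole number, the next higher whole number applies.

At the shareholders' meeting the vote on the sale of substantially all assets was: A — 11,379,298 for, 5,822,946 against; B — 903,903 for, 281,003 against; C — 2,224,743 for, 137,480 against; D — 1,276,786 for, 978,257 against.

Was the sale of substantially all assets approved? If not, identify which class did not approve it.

A: 3/5 of 18964442 = 11378665.20, rounded up to 11378666; 11,378,666 required, 11,379,298 in favor — approved.
B: 2/3 of 1355511 = 903674; 903,674 required, 903,903 in favor — approved.
C: 3/4 of 2965945 = 2224458.75, rounded up to 2224459; 2,224,459 required, 2,224,743 in favor — approved.
D: a majority of 2553570 is 1276786; 1,276,786 required, 1,276,786 in favor — approved.

Approved — every class gave the required vote.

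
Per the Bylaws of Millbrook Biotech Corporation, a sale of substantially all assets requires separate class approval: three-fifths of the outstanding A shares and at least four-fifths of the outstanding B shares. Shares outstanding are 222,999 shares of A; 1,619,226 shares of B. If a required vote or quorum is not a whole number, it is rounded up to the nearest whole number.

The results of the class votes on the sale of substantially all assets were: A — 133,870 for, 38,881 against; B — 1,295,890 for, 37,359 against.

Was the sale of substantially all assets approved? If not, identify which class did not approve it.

A: 3/5 of 222999 = 133799.40, rounded up to 133800; 133,800 required, 133,870 in favor — approved.
B: 4/5 of 1619226 = 1295380.80, rounded up to 1295381; 1,295,381 required, 1,295,890 in favor — approved.

Approved — every class gave the required vote.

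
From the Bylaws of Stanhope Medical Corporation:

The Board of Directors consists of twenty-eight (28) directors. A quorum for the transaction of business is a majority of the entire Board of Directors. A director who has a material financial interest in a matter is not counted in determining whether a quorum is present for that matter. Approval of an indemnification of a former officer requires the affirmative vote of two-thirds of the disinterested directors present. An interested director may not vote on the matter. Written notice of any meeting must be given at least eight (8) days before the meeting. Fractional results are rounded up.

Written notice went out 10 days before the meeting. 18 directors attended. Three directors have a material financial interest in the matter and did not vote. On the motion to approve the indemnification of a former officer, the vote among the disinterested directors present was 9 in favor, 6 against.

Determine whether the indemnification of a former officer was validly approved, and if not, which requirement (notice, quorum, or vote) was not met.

Notice: 10 days given; 8 required (10 ≥ 8). Satisfied.
Quorum: 18 present, but the 3 interested directors do not count, leaving 15. Quorum is 15. Satisfied.
Vote: the indemnification of a former officer requires two-thirds of the disinterested directors present (18 − 3 = 15). 2/3 of 15 = 10, so 10 affirmative votes are needed; 9 voted in favor. Not satisfied.

Invalid — vote requirement not satisfied.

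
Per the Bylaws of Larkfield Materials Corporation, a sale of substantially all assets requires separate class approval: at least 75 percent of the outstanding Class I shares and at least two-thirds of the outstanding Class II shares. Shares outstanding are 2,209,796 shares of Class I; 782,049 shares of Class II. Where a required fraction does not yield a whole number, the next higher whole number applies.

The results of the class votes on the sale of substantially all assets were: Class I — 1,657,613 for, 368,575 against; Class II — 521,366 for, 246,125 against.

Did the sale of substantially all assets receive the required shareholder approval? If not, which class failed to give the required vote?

Class I: 3/4 of 2209796 = 1657347; 1,657,347 required, 1,657,613 in favor — approved.
Class II: 2/3 of 782049 = 521366; 521,366 required, 521,366 in favor — approved.

Approved — every class gave the required vote.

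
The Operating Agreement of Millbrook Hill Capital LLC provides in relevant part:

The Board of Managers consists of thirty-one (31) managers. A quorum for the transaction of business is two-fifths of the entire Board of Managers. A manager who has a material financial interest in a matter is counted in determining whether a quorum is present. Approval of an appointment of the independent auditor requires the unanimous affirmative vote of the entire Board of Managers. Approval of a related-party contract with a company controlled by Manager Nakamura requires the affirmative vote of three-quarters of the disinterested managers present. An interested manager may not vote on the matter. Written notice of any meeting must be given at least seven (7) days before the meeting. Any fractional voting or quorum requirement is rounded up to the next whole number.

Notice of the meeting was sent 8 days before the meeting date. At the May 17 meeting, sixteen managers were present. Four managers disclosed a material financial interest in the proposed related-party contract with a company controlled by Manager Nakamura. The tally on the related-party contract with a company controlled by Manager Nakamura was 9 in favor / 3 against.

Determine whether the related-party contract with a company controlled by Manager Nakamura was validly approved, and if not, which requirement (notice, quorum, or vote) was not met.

Valid — all requirements satisfied.

Notice: 8 days given; 7 required (8 ≥ 7). Satisfied.
Quorum: 16 present (interested managers count toward quorum); quorum is 13. Satisfied.
Vote: the related-party contract with a company controlled by Manager Nakamura requires three-fourths of the disinterested managers present (16 − 4 = 12). 3/4 of 12 = 9, so 9 affirmative votes are needed; 9 voted in favor. Satisfied.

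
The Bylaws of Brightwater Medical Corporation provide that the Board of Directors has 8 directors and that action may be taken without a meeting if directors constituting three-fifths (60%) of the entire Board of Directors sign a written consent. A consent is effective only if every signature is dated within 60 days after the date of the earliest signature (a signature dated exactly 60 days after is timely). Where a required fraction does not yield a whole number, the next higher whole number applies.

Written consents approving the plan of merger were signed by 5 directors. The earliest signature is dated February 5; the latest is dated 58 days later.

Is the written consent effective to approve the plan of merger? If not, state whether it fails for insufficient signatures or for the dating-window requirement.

Effective — both the signature and dating-window requirements are satisfied.

Signatures required: three-fifths (60%) of 8 — 3/5 of 8 = 4.80, rounded up to 5, so 5 needed; 5 signed. Sufficient.
Dating window: the latest signature is 58 days after the earliest; the limit is 60 days. Within the window.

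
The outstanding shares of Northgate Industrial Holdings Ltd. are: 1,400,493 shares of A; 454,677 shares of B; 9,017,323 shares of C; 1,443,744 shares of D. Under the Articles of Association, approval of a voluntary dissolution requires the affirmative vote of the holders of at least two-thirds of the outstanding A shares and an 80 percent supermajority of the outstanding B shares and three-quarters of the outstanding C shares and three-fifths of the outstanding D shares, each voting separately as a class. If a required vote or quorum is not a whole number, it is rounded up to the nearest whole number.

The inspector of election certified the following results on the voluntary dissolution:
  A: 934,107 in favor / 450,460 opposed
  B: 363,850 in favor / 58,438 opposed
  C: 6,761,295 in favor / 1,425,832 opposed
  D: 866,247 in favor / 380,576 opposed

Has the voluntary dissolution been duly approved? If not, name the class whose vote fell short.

Not approved — the C shares did not give the required vote.

A: 2/3 of 1400493 = 933662; 933,662 required, 934,107 in favor — approved.
B: 4/5 of 454677 = 363741.60, rounded up to 363742; 363,742 required, 363,850 in favor — approved.
C: 3/4 of 9017323 = 6762992.25, rounded up to 6762993; 6,762,993 required, 6,761,295 in favor — not approved.
D: 3/5 of 1443744 = 866246.40, rounded up to 866247; 866,247 required, 866,247 in favor — approved.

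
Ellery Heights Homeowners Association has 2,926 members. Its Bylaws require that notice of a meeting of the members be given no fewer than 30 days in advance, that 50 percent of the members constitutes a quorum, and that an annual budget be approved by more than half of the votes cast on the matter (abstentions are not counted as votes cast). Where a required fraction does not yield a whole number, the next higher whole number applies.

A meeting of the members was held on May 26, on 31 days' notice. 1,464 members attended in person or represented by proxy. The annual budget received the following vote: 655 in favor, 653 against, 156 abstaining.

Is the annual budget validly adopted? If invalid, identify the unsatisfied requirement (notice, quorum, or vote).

Notice: 31 days given; 30 required. Satisfied.
Quorum: 50% of 2,926 = 1,463; 1,464 present. Satisfied.
Vote: requires a majority of the votes cast (1,464 − 156 abstaining = 1,308); a majority of 1308 is 655, so 655 needed; 655 in favor. Satisfied.

Valid — all requirements satisfied.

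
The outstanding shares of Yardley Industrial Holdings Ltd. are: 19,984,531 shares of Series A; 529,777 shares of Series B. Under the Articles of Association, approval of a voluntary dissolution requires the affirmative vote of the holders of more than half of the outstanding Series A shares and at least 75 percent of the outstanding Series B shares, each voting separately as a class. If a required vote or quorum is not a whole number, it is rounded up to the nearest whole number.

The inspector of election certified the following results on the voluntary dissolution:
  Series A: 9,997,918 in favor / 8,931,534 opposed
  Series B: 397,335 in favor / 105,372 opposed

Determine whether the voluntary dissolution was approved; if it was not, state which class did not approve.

Series A: a majority of 19984531 is 9992266; 9,992,266 required, 9,997,918 in favor — approved.
Series B: 3/4 of 529777 = 397332.75, rounded up to 397333; 397,333 required, 397,335 in favor — approved.

Approved — every class gave the required vote.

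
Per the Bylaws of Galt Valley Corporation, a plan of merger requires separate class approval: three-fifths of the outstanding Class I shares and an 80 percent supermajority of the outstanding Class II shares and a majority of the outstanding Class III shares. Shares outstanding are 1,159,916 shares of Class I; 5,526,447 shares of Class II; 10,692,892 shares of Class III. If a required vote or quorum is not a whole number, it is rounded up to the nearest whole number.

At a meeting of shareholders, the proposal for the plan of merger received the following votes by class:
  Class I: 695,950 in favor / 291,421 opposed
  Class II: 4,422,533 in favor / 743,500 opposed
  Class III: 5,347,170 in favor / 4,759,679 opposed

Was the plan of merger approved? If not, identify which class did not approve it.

Approved — every class gave the required vote.

Class I: 3/5 of 1159916 = 695949.60, rounded up to 695950; 695,950 required, 695,950 in favor — approved.
Class II: 4/5 of 5526447 = 4421157.60, rounded up to 4421158; 4,421,158 required, 4,422,533 in favor — approved.
Class III: a majority of 10692892 is 5346447; 5,346,447 required, 5,347,170 in favor — approved.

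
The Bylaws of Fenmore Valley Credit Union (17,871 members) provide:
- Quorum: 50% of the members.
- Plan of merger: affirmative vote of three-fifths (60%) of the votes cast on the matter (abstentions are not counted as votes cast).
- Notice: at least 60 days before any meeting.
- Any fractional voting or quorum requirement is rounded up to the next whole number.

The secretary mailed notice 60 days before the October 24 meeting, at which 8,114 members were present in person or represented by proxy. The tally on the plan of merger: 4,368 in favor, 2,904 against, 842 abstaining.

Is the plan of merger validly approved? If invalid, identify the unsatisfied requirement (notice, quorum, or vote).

Notice: 60 days given; 60 required. Satisfied.
Quorum: 50% of 17,871 = 8,935.50, rounded up to 8,936; 8,114 present. Not satisfied.
Vote: requires three-fifths of the votes cast (8,114 − 842 abstaining = 7,272); 3/5 of 7272 = 4363.20, rounded up to 4364, so 4,364 needed; 4,368 in favor. Satisfied.

Invalid — quorum requirement not satisfied.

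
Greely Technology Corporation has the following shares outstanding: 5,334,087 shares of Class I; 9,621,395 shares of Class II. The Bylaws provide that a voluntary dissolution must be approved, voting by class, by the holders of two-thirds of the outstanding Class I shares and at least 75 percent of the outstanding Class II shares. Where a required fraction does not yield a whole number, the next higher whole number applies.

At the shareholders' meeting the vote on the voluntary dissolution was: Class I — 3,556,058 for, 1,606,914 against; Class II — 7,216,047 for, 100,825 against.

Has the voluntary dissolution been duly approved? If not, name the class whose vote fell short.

Class I: 2/3 of 5334087 = 3556058; 3,556,058 required, 3,556,058 in favor — approved.
Class II: 3/4 of 9621395 = 7216046.25, rounded up to 7216047; 7,216,047 required, 7,216,047 in favor — approved.

Approved — every class gave the required vote.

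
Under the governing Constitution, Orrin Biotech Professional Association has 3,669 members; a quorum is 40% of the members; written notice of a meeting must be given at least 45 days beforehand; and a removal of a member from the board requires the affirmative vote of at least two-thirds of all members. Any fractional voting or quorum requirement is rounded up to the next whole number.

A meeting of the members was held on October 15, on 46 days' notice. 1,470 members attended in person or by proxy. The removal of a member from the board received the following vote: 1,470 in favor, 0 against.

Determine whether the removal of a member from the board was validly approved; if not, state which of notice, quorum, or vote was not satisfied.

Notice: 46 days given; 45 required. Satisfied.
Quorum: 40% of 3,669 = 1,467.60, rounded up to 1,468; 1,470 present. Satisfied.
Vote: requires two-thirds of all members (3,669); 2/3 of 3669 = 2446, so 2,446 needed; 1,470 in favor. Not satisfied.

Invalid — vote requirement not satisfied.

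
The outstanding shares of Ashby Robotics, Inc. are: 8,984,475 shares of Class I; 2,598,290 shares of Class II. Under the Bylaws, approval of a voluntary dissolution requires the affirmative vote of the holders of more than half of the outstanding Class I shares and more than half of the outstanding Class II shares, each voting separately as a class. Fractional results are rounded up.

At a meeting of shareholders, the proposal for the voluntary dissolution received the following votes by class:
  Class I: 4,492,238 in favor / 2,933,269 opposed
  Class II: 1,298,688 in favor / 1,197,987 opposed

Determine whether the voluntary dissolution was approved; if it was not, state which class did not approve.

Class I: a majority of 8984475 is 4492238; 4,492,238 required, 4,492,238 in favor — approved.
Class II: a majority of 2598290 is 1299146; 1,299,146 required, 1,298,688 in favor — not approved.

Not approved — the Class II shares did not give the required vote.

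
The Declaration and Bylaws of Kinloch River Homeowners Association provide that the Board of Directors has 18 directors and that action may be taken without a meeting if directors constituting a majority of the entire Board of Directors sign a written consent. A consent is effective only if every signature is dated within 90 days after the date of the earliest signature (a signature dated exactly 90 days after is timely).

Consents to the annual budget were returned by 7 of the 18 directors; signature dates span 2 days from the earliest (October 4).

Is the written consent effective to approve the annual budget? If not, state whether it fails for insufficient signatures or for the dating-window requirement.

Signatures required: a majority of 18 — a majority of 18 is 10, so 10 needed; 7 signed. Insufficient.
Dating window: the latest signature is 2 days after the earliest; the limit is 90 days. Within the window.

Not effective — insufficient signatures.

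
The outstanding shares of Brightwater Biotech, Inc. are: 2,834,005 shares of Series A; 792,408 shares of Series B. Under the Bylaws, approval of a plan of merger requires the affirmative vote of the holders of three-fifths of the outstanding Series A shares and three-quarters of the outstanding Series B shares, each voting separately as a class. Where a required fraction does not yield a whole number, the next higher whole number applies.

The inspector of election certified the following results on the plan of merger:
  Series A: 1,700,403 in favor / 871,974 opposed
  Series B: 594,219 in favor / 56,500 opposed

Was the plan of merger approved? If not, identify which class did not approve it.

Series A: 3/5 of 2834005 = 1700403; 1,700,403 required, 1,700,403 in favor — approved.
Series B: 3/4 of 792408 = 594306; 594,306 required, 594,219 in favor — not approved.

Not approved — the Series B shares did not give the required vote.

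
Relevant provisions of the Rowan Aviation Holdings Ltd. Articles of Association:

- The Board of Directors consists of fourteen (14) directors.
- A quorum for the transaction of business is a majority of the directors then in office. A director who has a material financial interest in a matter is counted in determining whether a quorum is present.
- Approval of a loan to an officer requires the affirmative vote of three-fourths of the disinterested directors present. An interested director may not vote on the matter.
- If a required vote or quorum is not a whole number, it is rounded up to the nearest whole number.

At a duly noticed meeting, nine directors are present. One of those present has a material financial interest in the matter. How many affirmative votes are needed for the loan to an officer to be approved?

6

The loan to an officer requires three-fourths of the disinterested directors present (9 − 1 = 8).
3/4 of 8 = 6.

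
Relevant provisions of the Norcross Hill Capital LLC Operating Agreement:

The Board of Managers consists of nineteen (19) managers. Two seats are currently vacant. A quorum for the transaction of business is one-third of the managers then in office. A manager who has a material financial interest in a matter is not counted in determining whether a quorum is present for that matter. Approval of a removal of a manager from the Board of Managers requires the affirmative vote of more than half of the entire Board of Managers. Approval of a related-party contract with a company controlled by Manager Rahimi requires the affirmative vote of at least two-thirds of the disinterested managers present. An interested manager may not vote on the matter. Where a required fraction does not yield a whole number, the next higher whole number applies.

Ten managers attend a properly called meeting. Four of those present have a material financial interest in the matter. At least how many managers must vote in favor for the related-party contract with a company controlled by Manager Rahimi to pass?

The related-party contract with a company controlled by Manager Rahimi requires two-thirds of the disinterested managers present (10 − 4 = 6).
2/3 of 6 = 4.

4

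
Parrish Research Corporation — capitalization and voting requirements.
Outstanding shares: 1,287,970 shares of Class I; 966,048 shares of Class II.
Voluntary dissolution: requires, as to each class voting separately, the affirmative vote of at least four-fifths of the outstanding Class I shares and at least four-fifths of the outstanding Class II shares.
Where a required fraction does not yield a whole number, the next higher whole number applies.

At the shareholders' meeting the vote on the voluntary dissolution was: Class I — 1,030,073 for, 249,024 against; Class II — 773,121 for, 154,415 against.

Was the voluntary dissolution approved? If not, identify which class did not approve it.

Not approved — the Class I shares did not give the required vote.

Class I: 4/5 of 1287970 = 1030376; 1,030,376 required, 1,030,073 in favor — not approved.
Class II: 4/5 of 966048 = 772838.40, rounded up to 772839; 772,839 required, 773,121 in favor — approved.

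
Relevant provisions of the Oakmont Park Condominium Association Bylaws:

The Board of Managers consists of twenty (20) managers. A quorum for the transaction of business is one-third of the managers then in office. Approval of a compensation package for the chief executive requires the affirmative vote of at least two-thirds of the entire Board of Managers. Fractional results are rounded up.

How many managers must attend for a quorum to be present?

7

1/3 of 20 = 6.67, rounded up to 7.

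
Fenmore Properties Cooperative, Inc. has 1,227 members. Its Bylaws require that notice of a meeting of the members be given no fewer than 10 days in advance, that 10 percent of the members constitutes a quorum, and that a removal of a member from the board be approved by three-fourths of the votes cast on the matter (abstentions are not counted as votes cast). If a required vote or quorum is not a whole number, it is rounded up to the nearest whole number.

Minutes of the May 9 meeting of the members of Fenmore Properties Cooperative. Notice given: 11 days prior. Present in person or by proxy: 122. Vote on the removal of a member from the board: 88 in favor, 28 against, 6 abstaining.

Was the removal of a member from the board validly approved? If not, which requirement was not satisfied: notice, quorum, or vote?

Notice: 11 days given; 10 required. Satisfied.
Quorum: 10% of 1,227 = 122.70, rounded up to 123; 122 present. Not satisfied.
Vote: requires three-fourths of the votes cast (122 − 6 abstaining = 116); 3/4 of 116 = 87, so 87 needed; 88 in favor. Satisfied.

Invalid — quorum requirement not satisfied.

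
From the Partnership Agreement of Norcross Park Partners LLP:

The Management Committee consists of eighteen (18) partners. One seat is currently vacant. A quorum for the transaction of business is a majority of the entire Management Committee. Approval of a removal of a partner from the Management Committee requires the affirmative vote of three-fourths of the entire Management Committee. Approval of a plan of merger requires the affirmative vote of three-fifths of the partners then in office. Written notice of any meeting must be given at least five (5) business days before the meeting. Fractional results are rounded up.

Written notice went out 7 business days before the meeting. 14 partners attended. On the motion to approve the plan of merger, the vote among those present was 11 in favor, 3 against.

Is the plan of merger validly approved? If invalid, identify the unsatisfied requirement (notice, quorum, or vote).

Notice: 7 business days given; 5 required (7 ≥ 5). Satisfied.
Quorum: 14 present; quorum is 10. Satisfied.
Vote: the plan of merger requires three-fifths of the partners then in office (17). 3/5 of 17 = 10.20, rounded up to 11, so 11 affirmative votes are needed; 11 voted in favor. Satisfied.

Valid — all requirements satisfied.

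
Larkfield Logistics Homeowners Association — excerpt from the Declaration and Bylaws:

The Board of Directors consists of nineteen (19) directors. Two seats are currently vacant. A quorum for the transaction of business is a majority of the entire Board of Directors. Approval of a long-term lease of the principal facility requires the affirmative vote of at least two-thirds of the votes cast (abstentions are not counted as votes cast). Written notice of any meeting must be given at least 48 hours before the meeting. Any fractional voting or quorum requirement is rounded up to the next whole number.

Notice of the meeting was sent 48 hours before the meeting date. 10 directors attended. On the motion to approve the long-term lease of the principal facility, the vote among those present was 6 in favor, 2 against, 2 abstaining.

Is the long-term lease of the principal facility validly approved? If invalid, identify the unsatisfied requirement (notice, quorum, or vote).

Valid — all requirements satisfied.

Notice: 48 hours given; 48 required (48 ≥ 48). Satisfied.
Quorum: 10 present; quorum is 10. Satisfied.
Vote: the long-term lease of the principal facility requires two-thirds of the votes cast (10 present − 2 abstaining = 8). 2/3 of 8 = 5.33, rounded up to 6, so 6 affirmative votes are needed; 6 voted in favor. Satisfied.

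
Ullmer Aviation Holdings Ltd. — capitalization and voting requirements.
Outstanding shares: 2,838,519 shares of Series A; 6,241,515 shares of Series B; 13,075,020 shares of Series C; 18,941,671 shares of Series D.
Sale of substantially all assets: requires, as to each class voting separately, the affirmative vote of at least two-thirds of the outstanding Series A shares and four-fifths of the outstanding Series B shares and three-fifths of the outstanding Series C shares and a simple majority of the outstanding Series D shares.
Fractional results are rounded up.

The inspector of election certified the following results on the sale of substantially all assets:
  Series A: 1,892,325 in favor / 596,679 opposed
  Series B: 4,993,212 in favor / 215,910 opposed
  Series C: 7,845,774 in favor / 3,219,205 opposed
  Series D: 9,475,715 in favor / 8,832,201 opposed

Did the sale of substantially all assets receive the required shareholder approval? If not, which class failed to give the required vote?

Series A: 2/3 of 2838519 = 1892346; 1,892,346 required, 1,892,325 in favor — not approved.
Series B: 4/5 of 6241515 = 4993212; 4,993,212 required, 4,993,212 in favor — approved.
Series C: 3/5 of 13075020 = 7845012; 7,845,012 required, 7,845,774 in favor — approved.
Series D: a majority of 18941671 is 9470836; 9,470,836 required, 9,475,715 in favor — approved.

Not approved — the Series A shares did not give the required vote.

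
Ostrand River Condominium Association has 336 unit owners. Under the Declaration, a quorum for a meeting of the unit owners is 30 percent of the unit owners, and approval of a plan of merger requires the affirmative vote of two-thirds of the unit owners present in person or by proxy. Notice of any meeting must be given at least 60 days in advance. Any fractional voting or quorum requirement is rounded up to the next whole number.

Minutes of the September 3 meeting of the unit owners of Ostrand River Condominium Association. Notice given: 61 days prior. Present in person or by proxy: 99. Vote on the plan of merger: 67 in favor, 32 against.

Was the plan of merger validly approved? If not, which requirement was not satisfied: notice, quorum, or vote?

Notice: 61 days given; 60 required. Satisfied.
Quorum: 30% of 336 = 100.80, rounded up to 101; 99 present. Not satisfied.
Vote: requires two-thirds of those present (99); 2/3 of 99 = 66, so 66 needed; 67 in favor. Satisfied.

Invalid — quorum requirement not satisfied.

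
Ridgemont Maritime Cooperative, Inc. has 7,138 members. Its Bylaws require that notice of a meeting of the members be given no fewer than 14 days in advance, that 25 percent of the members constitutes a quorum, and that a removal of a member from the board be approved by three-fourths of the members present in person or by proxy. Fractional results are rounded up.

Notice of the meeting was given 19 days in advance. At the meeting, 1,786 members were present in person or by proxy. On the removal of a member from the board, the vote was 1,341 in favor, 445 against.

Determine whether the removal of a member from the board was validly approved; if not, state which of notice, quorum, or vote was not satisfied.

Notice: 19 days given; 14 required. Satisfied.
Quorum: 25% of 7,138 = 1,784.50, rounded up to 1,785; 1,786 present. Satisfied.
Vote: requires three-fourths of those present (1,786); 3/4 of 1786 = 1339.50, rounded up to 1340, so 1,340 needed; 1,341 in favor. Satisfied.

Valid — all requirements satisfied.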